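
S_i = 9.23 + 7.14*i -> [9.23, 16.37, 23.51, 30.65, 37.79]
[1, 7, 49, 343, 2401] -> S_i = 1*7^i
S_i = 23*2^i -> [23, 46, 92, 184, 368]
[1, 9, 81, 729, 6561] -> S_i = 1*9^i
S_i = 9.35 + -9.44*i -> [9.35, -0.09, -9.53, -18.97, -28.41]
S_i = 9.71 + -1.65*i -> [9.71, 8.06, 6.41, 4.76, 3.11]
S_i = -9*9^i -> [-9, -81, -729, -6561, -59049]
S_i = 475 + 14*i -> [475, 489, 503, 517, 531]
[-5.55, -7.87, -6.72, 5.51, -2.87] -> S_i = Random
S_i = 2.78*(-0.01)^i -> [2.78, -0.03, 0.0, -0.0, 0.0]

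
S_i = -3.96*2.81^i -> [-3.96, -11.13, -31.27, -87.86, -246.9]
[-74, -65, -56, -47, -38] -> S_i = -74 + 9*i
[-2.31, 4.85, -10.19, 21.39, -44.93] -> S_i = -2.31*(-2.10)^i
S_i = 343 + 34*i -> [343, 377, 411, 445, 479]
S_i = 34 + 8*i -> [34, 42, 50, 58, 66]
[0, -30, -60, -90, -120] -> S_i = 0 + -30*i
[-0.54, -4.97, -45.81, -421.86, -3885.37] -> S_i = -0.54*9.21^i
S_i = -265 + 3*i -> [-265, -262, -259, -256, -253]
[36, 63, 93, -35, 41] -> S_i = Random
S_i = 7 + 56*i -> [7, 63, 119, 175, 231]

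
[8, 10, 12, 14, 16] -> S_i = 8 + 2*i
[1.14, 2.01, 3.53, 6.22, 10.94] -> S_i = 1.14*1.76^i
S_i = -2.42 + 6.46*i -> [-2.42, 4.04, 10.5, 16.96, 23.42]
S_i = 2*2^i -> [2, 4, 8, 16, 32]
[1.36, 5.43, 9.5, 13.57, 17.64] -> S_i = 1.36 + 4.07*i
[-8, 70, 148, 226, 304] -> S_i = -8 + 78*i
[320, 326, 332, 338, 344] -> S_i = 320 + 6*i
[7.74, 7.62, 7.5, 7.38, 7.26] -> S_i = 7.74 + -0.12*i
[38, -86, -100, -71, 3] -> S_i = Random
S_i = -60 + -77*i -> [-60, -137, -214, -291, -368]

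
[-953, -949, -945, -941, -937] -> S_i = -953 + 4*i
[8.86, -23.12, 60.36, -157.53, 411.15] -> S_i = 8.86*(-2.61)^i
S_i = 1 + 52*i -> [1, 53, 105, 157, 209]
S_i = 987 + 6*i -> [987, 993, 999, 1005, 1011]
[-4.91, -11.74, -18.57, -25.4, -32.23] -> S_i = -4.91 + -6.83*i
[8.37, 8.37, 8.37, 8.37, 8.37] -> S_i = 8.37*1.00^i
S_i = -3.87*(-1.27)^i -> [-3.87, 4.91, -6.24, 7.93, -10.07]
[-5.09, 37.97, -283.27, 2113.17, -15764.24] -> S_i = -5.09*(-7.46)^i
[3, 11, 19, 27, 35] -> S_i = 3 + 8*i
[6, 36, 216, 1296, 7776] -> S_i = 6*6^i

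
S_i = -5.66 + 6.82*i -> [-5.66, 1.16, 7.98, 14.8, 21.62]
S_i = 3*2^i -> [3, 6, 12, 24, 48]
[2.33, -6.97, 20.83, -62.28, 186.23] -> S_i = 2.33*(-2.99)^i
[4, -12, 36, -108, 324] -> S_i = 4*-3^i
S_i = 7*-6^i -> [7, -42, 252, -1512, 9072]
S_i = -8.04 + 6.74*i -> [-8.04, -1.3, 5.44, 12.18, 18.92]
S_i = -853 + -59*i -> [-853, -912, -971, -1030, -1089]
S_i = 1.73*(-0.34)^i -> [1.73, -0.59, 0.2, -0.07, 0.02]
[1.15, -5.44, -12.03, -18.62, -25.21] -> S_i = 1.15 + -6.59*i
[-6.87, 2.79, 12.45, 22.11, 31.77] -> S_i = -6.87 + 9.66*i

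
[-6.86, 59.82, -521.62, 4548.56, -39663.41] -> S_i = -6.86*(-8.72)^i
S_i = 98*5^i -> [98, 490, 2450, 12250, 61250]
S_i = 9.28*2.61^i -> [9.28, 24.22, 63.22, 164.99, 430.64]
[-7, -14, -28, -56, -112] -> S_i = -7*2^i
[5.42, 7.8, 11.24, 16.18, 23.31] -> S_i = 5.42*1.44^i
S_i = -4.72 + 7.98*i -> [-4.72, 3.26, 11.24, 19.22, 27.2]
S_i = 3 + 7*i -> [3, 10, 17, 24, 31]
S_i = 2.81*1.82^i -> [2.81, 5.11, 9.31, 16.94, 30.83]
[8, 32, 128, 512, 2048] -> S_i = 8*4^i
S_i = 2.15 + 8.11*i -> [2.15, 10.26, 18.37, 26.48, 34.59]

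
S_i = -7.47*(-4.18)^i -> [-7.47, 31.22, -130.52, 545.57, -2280.48]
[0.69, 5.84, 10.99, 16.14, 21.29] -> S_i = 0.69 + 5.15*i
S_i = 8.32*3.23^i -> [8.32, 26.87, 86.8, 280.37, 905.59]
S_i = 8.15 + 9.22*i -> [8.15, 17.37, 26.59, 35.81, 45.03]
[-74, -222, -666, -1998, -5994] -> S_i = -74*3^i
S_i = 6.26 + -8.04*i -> [6.26, -1.78, -9.82, -17.86, -25.9]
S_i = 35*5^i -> [35, 175, 875, 4375, 21875]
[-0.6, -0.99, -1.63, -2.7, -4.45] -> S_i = -0.60*1.65^i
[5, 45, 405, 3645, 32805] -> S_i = 5*9^i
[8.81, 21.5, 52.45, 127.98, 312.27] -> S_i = 8.81*2.44^i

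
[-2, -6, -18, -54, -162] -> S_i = -2*3^i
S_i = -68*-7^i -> [-68, 476, -3332, 23324, -163268]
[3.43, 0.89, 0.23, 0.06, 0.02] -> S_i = 3.43*0.26^i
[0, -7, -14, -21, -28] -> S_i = 0 + -7*i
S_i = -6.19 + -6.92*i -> [-6.19, -13.11, -20.03, -26.95, -33.87]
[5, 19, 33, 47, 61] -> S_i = 5 + 14*i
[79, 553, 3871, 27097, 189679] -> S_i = 79*7^i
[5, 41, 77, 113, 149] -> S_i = 5 + 36*i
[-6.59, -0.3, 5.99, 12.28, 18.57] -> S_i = -6.59 + 6.29*i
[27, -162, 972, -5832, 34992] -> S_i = 27*-6^i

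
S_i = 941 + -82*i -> [941, 859, 777, 695, 613]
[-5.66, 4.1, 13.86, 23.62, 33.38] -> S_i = -5.66 + 9.76*i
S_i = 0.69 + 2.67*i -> [0.69, 3.36, 6.03, 8.7, 11.37]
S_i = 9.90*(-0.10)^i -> [9.9, -0.99, 0.1, -0.01, 0.0]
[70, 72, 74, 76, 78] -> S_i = 70 + 2*i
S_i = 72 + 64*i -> [72, 136, 200, 264, 328]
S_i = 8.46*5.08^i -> [8.46, 42.98, 218.32, 1109.08, 5634.11]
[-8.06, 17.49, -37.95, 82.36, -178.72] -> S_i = -8.06*(-2.17)^i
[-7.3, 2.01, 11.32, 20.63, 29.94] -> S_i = -7.30 + 9.31*i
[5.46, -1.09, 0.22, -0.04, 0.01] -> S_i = 5.46*(-0.20)^i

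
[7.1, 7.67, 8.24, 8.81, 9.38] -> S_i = 7.10 + 0.57*i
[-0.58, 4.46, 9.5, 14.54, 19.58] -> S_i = -0.58 + 5.04*i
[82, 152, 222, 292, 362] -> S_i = 82 + 70*i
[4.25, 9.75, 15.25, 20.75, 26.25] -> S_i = 4.25 + 5.50*i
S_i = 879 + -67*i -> [879, 812, 745, 678, 611]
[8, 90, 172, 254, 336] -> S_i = 8 + 82*i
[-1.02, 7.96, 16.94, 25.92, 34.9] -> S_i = -1.02 + 8.98*i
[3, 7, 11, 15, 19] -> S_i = 3 + 4*i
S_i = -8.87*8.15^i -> [-8.87, -72.29, -589.17, -4801.72, -39133.98]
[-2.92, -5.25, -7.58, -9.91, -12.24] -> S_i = -2.92 + -2.33*i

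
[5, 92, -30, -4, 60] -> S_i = Random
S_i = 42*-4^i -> [42, -168, 672, -2688, 10752]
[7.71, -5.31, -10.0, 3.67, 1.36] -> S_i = Random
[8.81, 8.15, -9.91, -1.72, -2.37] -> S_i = Random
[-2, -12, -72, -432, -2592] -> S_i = -2*6^i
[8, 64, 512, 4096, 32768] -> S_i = 8*8^i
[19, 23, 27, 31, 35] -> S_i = 19 + 4*i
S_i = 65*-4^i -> [65, -260, 1040, -4160, 16640]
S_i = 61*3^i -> [61, 183, 549, 1647, 4941]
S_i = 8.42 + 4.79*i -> [8.42, 13.21, 18.0, 22.79, 27.58]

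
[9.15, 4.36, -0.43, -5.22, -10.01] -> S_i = 9.15 + -4.79*i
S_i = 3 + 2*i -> [3, 5, 7, 9, 11]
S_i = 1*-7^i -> [1, -7, 49, -343, 2401]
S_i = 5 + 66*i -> [5, 71, 137, 203, 269]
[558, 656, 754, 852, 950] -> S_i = 558 + 98*i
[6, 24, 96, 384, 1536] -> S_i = 6*4^i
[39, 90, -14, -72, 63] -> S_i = Random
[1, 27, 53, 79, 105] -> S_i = 1 + 26*i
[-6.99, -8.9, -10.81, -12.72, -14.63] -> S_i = -6.99 + -1.91*i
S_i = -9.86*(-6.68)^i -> [-9.86, 65.86, -439.98, 2939.05, -19632.82]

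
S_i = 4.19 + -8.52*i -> [4.19, -4.33, -12.85, -21.37, -29.89]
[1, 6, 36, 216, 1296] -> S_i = 1*6^i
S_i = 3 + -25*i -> [3, -22, -47, -72, -97]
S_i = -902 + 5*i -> [-902, -897, -892, -887, -882]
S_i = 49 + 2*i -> [49, 51, 53, 55, 57]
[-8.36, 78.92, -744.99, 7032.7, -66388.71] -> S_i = -8.36*(-9.44)^i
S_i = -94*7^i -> [-94, -658, -4606, -32242, -225694]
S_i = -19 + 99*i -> [-19, 80, 179, 278, 377]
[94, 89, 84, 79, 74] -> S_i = 94 + -5*i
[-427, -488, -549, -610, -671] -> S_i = -427 + -61*i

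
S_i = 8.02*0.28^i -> [8.02, 2.25, 0.63, 0.18, 0.05]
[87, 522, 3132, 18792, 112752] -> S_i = 87*6^i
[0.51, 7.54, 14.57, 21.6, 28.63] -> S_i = 0.51 + 7.03*i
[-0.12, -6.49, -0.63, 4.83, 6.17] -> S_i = Random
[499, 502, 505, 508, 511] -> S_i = 499 + 3*i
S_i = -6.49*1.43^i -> [-6.49, -9.28, -13.27, -18.98, -27.14]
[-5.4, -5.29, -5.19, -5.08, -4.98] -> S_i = -5.40*0.98^i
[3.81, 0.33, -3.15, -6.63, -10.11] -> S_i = 3.81 + -3.48*i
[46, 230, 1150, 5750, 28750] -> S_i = 46*5^i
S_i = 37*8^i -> [37, 296, 2368, 18944, 151552]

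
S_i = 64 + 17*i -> [64, 81, 98, 115, 132]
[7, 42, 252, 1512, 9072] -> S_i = 7*6^i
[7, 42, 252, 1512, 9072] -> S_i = 7*6^i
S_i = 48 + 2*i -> [48, 50, 52, 54, 56]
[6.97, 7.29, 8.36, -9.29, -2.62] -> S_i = Random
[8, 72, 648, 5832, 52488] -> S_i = 8*9^i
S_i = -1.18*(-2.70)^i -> [-1.18, 3.19, -8.6, 23.23, -62.71]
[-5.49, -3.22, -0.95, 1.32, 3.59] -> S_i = -5.49 + 2.27*i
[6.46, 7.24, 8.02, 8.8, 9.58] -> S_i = 6.46 + 0.78*i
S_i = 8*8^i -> [8, 64, 512, 4096, 32768]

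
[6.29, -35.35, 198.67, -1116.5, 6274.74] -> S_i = 6.29*(-5.62)^i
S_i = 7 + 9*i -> [7, 16, 25, 34, 43]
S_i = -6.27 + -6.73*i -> [-6.27, -13.0, -19.73, -26.46, -33.19]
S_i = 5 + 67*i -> [5, 72, 139, 206, 273]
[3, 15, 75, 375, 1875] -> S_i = 3*5^i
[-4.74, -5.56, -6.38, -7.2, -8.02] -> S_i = -4.74 + -0.82*i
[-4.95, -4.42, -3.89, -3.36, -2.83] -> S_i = -4.95 + 0.53*i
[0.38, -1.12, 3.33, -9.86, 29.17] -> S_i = 0.38*(-2.96)^i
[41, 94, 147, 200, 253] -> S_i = 41 + 53*i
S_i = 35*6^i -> [35, 210, 1260, 7560, 45360]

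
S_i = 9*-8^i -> [9, -72, 576, -4608, 36864]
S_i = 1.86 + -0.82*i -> [1.86, 1.04, 0.22, -0.6, -1.42]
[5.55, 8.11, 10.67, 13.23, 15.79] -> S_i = 5.55 + 2.56*i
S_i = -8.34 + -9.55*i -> [-8.34, -17.89, -27.44, -36.99, -46.54]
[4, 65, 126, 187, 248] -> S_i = 4 + 61*i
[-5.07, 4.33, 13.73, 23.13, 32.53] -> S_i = -5.07 + 9.40*i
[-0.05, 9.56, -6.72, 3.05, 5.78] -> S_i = Random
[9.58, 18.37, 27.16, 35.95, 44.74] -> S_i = 9.58 + 8.79*i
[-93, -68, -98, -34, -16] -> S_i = Random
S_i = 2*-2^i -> [2, -4, 8, -16, 32]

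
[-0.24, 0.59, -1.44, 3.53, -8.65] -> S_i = -0.24*(-2.45)^i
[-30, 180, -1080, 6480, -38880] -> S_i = -30*-6^i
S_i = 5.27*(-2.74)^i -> [5.27, -14.44, 39.57, -108.41, 297.04]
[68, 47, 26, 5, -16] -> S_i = 68 + -21*i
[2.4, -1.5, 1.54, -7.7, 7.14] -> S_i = Random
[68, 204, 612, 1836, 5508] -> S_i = 68*3^i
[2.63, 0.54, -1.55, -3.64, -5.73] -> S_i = 2.63 + -2.09*i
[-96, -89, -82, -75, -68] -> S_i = -96 + 7*i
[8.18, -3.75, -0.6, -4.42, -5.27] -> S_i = Random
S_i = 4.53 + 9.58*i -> [4.53, 14.11, 23.69, 33.27, 42.85]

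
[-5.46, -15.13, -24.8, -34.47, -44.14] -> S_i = -5.46 + -9.67*i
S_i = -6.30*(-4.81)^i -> [-6.3, 30.3, -145.76, 701.09, -3372.26]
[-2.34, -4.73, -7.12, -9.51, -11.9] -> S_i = -2.34 + -2.39*i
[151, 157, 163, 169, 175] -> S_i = 151 + 6*i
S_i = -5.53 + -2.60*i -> [-5.53, -8.13, -10.73, -13.33, -15.93]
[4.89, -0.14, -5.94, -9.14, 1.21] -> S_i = Random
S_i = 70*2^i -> [70, 140, 280, 560, 1120]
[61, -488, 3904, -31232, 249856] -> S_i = 61*-8^i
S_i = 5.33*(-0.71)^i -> [5.33, -3.78, 2.69, -1.91, 1.35]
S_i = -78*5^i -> [-78, -390, -1950, -9750, -48750]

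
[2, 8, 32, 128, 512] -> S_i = 2*4^i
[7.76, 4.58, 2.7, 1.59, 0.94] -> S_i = 7.76*0.59^i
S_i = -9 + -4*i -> [-9, -13, -17, -21, -25]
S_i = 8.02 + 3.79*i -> [8.02, 11.81, 15.6, 19.39, 23.18]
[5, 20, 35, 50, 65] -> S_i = 5 + 15*i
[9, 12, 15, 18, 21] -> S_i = 9 + 3*i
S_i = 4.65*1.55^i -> [4.65, 7.21, 11.17, 17.32, 26.84]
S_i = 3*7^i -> [3, 21, 147, 1029, 7203]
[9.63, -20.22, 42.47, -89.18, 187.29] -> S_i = 9.63*(-2.10)^i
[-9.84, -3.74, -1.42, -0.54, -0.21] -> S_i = -9.84*0.38^i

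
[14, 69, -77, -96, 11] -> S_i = Random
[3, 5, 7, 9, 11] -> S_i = 3 + 2*i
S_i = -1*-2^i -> [-1, 2, -4, 8, -16]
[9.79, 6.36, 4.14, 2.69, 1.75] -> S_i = 9.79*0.65^i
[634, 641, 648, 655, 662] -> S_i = 634 + 7*i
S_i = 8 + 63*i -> [8, 71, 134, 197, 260]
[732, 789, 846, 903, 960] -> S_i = 732 + 57*i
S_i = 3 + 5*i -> [3, 8, 13, 18, 23]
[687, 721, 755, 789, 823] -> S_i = 687 + 34*i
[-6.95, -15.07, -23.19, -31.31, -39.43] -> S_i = -6.95 + -8.12*i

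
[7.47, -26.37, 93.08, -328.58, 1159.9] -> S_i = 7.47*(-3.53)^i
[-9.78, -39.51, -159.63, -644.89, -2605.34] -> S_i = -9.78*4.04^i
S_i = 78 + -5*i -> [78, 73, 68, 63, 58]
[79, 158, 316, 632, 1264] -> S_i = 79*2^i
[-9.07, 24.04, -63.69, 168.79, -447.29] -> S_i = -9.07*(-2.65)^i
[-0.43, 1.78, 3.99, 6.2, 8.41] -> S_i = -0.43 + 2.21*i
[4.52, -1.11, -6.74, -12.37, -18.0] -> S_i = 4.52 + -5.63*i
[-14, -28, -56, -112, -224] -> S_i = -14*2^i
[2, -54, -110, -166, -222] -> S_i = 2 + -56*i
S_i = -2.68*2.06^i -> [-2.68, -5.52, -11.37, -23.43, -48.26]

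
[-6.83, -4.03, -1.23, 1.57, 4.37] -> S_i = -6.83 + 2.80*i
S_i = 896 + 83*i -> [896, 979, 1062, 1145, 1228]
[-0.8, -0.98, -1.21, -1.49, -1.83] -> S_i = -0.80*1.23^i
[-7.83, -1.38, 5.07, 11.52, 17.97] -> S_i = -7.83 + 6.45*i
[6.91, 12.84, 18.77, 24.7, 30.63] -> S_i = 6.91 + 5.93*i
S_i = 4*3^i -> [4, 12, 36, 108, 324]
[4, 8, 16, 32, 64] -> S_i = 4*2^i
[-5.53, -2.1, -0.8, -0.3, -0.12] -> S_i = -5.53*0.38^i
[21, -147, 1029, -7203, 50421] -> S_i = 21*-7^i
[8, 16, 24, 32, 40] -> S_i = 8 + 8*i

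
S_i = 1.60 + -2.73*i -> [1.6, -1.13, -3.86, -6.59, -9.32]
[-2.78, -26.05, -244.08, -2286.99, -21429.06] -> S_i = -2.78*9.37^i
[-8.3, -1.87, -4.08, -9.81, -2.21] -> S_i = Random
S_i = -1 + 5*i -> [-1, 4, 9, 14, 19]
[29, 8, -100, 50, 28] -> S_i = Random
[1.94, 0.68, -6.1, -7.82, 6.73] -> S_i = Random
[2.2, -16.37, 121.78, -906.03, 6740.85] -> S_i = 2.20*(-7.44)^i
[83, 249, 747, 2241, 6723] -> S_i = 83*3^i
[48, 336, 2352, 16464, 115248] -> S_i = 48*7^i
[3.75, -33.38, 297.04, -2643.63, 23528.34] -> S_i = 3.75*(-8.90)^i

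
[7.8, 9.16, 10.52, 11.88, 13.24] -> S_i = 7.80 + 1.36*i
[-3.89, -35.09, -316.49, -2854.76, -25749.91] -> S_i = -3.89*9.02^i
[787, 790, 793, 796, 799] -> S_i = 787 + 3*i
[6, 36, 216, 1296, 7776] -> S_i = 6*6^i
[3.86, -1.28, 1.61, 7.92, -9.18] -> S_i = Random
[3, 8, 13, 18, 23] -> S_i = 3 + 5*i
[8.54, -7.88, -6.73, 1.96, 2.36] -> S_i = Random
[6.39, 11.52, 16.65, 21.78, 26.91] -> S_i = 6.39 + 5.13*i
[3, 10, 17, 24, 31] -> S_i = 3 + 7*i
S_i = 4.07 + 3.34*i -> [4.07, 7.41, 10.75, 14.09, 17.43]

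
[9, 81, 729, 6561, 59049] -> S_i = 9*9^i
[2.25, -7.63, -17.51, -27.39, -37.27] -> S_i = 2.25 + -9.88*i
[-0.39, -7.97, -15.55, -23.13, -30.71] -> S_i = -0.39 + -7.58*i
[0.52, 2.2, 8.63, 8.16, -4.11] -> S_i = Random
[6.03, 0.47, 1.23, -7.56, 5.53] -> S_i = Random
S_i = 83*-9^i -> [83, -747, 6723, -60507, 544563]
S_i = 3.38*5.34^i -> [3.38, 18.05, 96.38, 514.68, 2748.41]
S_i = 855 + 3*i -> [855, 858, 861, 864, 867]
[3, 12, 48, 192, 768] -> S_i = 3*4^i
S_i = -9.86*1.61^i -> [-9.86, -15.87, -25.56, -41.15, -66.25]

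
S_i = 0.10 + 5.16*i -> [0.1, 5.26, 10.42, 15.58, 20.74]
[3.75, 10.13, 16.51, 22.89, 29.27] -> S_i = 3.75 + 6.38*i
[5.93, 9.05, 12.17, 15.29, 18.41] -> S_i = 5.93 + 3.12*i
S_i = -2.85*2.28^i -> [-2.85, -6.5, -14.82, -33.78, -77.02]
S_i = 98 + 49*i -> [98, 147, 196, 245, 294]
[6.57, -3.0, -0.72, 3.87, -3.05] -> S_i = Random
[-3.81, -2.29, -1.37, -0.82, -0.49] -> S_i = -3.81*0.60^i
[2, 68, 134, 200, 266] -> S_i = 2 + 66*i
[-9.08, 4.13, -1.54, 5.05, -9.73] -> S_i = Random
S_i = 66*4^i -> [66, 264, 1056, 4224, 16896]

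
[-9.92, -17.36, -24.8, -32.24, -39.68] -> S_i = -9.92 + -7.44*i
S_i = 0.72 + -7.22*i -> [0.72, -6.5, -13.72, -20.94, -28.16]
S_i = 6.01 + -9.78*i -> [6.01, -3.77, -13.55, -23.33, -33.11]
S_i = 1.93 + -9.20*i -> [1.93, -7.27, -16.47, -25.67, -34.87]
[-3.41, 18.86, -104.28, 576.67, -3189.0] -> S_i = -3.41*(-5.53)^i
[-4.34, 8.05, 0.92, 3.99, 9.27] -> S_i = Random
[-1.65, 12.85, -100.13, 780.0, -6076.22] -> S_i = -1.65*(-7.79)^i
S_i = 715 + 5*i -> [715, 720, 725, 730, 735]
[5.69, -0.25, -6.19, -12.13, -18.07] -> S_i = 5.69 + -5.94*i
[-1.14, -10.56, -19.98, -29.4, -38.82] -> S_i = -1.14 + -9.42*i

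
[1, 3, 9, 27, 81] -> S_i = 1*3^i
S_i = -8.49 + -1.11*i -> [-8.49, -9.6, -10.71, -11.82, -12.93]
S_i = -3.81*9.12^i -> [-3.81, -34.75, -316.89, -2890.08, -26357.51]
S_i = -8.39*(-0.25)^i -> [-8.39, 2.1, -0.52, 0.13, -0.03]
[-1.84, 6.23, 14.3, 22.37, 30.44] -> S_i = -1.84 + 8.07*i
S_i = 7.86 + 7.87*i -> [7.86, 15.73, 23.6, 31.47, 39.34]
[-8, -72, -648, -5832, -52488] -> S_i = -8*9^i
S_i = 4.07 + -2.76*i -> [4.07, 1.31, -1.45, -4.21, -6.97]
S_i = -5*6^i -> [-5, -30, -180, -1080, -6480]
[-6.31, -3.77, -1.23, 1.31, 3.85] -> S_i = -6.31 + 2.54*i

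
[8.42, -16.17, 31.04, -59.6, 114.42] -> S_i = 8.42*(-1.92)^i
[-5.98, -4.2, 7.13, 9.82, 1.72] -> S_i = Random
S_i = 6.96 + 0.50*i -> [6.96, 7.46, 7.96, 8.46, 8.96]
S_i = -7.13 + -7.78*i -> [-7.13, -14.91, -22.69, -30.47, -38.25]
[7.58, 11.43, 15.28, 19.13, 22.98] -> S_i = 7.58 + 3.85*i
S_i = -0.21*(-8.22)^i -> [-0.21, 1.73, -14.19, 116.64, -958.75]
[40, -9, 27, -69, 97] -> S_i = Random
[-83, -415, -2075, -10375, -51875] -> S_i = -83*5^i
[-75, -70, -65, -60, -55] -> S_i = -75 + 5*i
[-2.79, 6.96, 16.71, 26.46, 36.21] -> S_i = -2.79 + 9.75*i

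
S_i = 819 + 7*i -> [819, 826, 833, 840, 847]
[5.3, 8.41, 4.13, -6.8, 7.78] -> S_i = Random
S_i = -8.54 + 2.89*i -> [-8.54, -5.65, -2.76, 0.13, 3.02]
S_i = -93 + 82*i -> [-93, -11, 71, 153, 235]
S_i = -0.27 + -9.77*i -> [-0.27, -10.04, -19.81, -29.58, -39.35]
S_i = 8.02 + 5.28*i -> [8.02, 13.3, 18.58, 23.86, 29.14]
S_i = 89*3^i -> [89, 267, 801, 2403, 7209]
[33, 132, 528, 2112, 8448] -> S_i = 33*4^i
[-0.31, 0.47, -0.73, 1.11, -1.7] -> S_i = -0.31*(-1.53)^i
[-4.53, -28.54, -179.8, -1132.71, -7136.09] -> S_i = -4.53*6.30^i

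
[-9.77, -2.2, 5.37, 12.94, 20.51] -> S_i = -9.77 + 7.57*i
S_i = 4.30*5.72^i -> [4.3, 24.6, 140.69, 804.74, 4603.12]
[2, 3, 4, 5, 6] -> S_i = 2 + 1*i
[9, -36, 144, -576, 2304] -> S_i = 9*-4^i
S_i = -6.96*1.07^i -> [-6.96, -7.45, -7.97, -8.53, -9.12]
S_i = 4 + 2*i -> [4, 6, 8, 10, 12]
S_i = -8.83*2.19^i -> [-8.83, -19.34, -42.35, -92.75, -203.11]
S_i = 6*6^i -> [6, 36, 216, 1296, 7776]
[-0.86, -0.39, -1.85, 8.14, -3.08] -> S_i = Random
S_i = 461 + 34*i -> [461, 495, 529, 563, 597]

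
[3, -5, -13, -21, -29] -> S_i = 3 + -8*i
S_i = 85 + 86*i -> [85, 171, 257, 343, 429]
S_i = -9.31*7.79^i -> [-9.31, -72.52, -564.97, -4401.11, -34284.63]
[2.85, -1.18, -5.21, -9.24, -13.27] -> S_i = 2.85 + -4.03*i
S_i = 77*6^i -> [77, 462, 2772, 16632, 99792]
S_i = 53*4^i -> [53, 212, 848, 3392, 13568]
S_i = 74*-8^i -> [74, -592, 4736, -37888, 303104]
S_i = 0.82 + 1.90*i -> [0.82, 2.72, 4.62, 6.52, 8.42]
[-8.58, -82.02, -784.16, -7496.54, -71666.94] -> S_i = -8.58*9.56^i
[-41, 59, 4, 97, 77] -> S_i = Random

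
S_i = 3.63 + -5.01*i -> [3.63, -1.38, -6.39, -11.4, -16.41]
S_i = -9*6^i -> [-9, -54, -324, -1944, -11664]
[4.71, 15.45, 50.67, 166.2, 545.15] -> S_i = 4.71*3.28^i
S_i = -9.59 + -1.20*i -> [-9.59, -10.79, -11.99, -13.19, -14.39]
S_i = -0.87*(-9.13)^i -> [-0.87, 7.94, -72.52, 662.11, -6045.08]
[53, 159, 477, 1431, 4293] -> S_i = 53*3^i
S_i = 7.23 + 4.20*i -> [7.23, 11.43, 15.63, 19.83, 24.03]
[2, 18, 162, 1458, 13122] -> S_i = 2*9^i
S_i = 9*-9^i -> [9, -81, 729, -6561, 59049]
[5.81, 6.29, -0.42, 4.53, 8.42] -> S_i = Random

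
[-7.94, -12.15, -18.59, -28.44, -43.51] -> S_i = -7.94*1.53^i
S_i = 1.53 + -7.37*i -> [1.53, -5.84, -13.21, -20.58, -27.95]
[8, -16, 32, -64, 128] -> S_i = 8*-2^i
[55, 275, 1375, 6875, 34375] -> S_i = 55*5^i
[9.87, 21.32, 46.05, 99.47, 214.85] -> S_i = 9.87*2.16^i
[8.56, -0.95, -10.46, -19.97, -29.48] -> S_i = 8.56 + -9.51*i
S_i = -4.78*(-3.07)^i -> [-4.78, 14.67, -45.05, 138.31, -424.6]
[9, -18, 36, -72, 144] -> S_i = 9*-2^i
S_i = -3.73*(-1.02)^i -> [-3.73, 3.8, -3.88, 3.96, -4.04]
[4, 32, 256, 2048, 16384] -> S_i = 4*8^i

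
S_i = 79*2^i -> [79, 158, 316, 632, 1264]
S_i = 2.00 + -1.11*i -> [2.0, 0.89, -0.22, -1.33, -2.44]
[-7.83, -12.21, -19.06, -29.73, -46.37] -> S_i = -7.83*1.56^i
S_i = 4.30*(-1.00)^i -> [4.3, -4.3, 4.3, -4.3, 4.3]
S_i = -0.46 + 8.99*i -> [-0.46, 8.53, 17.52, 26.51, 35.5]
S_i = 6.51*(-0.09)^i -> [6.51, -0.59, 0.05, -0.0, 0.0]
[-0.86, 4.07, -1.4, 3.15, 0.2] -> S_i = Random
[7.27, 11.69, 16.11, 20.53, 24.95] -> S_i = 7.27 + 4.42*i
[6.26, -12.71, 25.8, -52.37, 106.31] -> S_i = 6.26*(-2.03)^i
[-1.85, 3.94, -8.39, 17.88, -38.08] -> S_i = -1.85*(-2.13)^i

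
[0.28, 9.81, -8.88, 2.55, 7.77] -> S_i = Random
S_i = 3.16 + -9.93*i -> [3.16, -6.77, -16.7, -26.63, -36.56]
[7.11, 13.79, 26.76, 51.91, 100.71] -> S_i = 7.11*1.94^i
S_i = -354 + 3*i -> [-354, -351, -348, -345, -342]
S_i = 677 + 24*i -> [677, 701, 725, 749, 773]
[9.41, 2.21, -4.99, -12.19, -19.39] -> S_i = 9.41 + -7.20*i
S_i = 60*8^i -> [60, 480, 3840, 30720, 245760]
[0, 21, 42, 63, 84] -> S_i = 0 + 21*i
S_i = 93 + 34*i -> [93, 127, 161, 195, 229]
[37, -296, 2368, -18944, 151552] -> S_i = 37*-8^i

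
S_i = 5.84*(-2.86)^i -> [5.84, -16.7, 47.77, -136.62, 390.73]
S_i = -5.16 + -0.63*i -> [-5.16, -5.79, -6.42, -7.05, -7.68]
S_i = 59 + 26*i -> [59, 85, 111, 137, 163]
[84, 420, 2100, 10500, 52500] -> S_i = 84*5^i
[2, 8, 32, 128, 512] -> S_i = 2*4^i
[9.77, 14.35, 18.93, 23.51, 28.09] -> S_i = 9.77 + 4.58*i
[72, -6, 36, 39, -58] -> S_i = Random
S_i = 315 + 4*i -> [315, 319, 323, 327, 331]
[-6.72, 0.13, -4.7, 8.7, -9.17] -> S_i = Random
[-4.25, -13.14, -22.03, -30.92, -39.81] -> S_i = -4.25 + -8.89*i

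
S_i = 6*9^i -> [6, 54, 486, 4374, 39366]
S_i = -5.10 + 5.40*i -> [-5.1, 0.3, 5.7, 11.1, 16.5]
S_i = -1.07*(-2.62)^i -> [-1.07, 2.8, -7.34, 19.24, -50.42]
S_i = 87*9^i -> [87, 783, 7047, 63423, 570807]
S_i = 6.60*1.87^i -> [6.6, 12.34, 23.08, 43.16, 80.71]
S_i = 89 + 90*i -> [89, 179, 269, 359, 449]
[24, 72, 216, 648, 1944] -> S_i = 24*3^i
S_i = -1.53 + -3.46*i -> [-1.53, -4.99, -8.45, -11.91, -15.37]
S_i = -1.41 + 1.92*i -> [-1.41, 0.51, 2.43, 4.35, 6.27]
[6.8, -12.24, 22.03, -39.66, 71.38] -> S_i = 6.80*(-1.80)^i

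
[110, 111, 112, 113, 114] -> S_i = 110 + 1*i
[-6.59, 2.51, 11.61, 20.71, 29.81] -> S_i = -6.59 + 9.10*i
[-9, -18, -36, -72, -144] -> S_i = -9*2^i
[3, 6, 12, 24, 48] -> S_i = 3*2^i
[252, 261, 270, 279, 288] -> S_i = 252 + 9*i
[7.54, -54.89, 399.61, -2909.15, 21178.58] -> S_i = 7.54*(-7.28)^i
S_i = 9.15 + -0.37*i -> [9.15, 8.78, 8.41, 8.04, 7.67]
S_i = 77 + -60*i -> [77, 17, -43, -103, -163]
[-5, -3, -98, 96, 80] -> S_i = Random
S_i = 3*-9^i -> [3, -27, 243, -2187, 19683]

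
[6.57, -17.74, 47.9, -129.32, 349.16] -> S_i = 6.57*(-2.70)^i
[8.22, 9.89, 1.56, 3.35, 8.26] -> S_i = Random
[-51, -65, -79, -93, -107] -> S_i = -51 + -14*i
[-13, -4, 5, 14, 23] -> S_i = -13 + 9*i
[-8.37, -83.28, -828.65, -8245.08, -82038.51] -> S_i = -8.37*9.95^i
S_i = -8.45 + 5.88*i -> [-8.45, -2.57, 3.31, 9.19, 15.07]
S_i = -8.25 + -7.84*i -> [-8.25, -16.09, -23.93, -31.77, -39.61]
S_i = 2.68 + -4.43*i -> [2.68, -1.75, -6.18, -10.61, -15.04]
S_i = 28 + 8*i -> [28, 36, 44, 52, 60]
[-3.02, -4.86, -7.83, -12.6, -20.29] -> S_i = -3.02*1.61^i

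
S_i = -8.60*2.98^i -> [-8.6, -25.63, -76.37, -227.59, -678.21]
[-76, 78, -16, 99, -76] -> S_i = Random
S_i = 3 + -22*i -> [3, -19, -41, -63, -85]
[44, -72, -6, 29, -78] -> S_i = Random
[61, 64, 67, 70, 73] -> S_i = 61 + 3*i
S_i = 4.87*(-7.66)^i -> [4.87, -37.3, 285.75, -2188.85, 16766.56]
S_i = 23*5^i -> [23, 115, 575, 2875, 14375]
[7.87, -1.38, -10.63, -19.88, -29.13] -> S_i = 7.87 + -9.25*i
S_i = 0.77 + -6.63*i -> [0.77, -5.86, -12.49, -19.12, -25.75]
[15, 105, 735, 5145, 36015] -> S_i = 15*7^i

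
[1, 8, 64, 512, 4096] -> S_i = 1*8^i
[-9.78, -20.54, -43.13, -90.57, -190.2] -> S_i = -9.78*2.10^i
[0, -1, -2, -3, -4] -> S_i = 0 + -1*i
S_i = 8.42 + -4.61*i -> [8.42, 3.81, -0.8, -5.41, -10.02]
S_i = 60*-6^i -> [60, -360, 2160, -12960, 77760]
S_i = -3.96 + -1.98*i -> [-3.96, -5.94, -7.92, -9.9, -11.88]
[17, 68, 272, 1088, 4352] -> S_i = 17*4^i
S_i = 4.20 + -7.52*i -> [4.2, -3.32, -10.84, -18.36, -25.88]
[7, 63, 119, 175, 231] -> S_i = 7 + 56*i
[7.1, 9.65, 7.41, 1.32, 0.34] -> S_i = Random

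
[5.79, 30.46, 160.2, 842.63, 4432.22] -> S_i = 5.79*5.26^i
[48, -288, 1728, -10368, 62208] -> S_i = 48*-6^i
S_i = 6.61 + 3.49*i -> [6.61, 10.1, 13.59, 17.08, 20.57]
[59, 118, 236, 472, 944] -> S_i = 59*2^i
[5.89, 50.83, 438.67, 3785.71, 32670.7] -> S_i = 5.89*8.63^i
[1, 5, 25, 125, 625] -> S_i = 1*5^i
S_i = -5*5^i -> [-5, -25, -125, -625, -3125]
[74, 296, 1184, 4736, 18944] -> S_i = 74*4^i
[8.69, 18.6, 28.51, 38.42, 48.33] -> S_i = 8.69 + 9.91*i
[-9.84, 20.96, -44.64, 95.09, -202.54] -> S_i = -9.84*(-2.13)^i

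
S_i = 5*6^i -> [5, 30, 180, 1080, 6480]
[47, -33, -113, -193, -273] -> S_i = 47 + -80*i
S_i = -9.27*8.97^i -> [-9.27, -83.15, -745.87, -6690.48, -60013.58]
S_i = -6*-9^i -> [-6, 54, -486, 4374, -39366]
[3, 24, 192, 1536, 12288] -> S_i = 3*8^i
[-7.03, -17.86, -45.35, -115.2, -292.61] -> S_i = -7.03*2.54^i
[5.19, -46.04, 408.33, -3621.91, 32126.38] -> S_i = 5.19*(-8.87)^i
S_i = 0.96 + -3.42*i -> [0.96, -2.46, -5.88, -9.3, -12.72]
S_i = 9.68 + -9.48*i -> [9.68, 0.2, -9.28, -18.76, -28.24]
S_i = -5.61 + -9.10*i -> [-5.61, -14.71, -23.81, -32.91, -42.01]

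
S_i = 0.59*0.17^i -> [0.59, 0.1, 0.02, 0.0, 0.0]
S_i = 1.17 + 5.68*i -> [1.17, 6.85, 12.53, 18.21, 23.89]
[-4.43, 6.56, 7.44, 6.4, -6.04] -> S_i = Random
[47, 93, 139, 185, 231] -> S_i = 47 + 46*i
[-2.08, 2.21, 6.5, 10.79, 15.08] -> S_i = -2.08 + 4.29*i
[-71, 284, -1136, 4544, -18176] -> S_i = -71*-4^i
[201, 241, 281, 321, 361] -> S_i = 201 + 40*i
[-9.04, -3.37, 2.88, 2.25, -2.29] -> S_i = Random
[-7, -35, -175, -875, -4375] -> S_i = -7*5^i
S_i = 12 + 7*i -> [12, 19, 26, 33, 40]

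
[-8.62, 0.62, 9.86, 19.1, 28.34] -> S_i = -8.62 + 9.24*i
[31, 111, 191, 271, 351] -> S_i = 31 + 80*i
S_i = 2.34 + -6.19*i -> [2.34, -3.85, -10.04, -16.23, -22.42]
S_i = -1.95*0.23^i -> [-1.95, -0.45, -0.1, -0.02, -0.01]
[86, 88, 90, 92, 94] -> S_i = 86 + 2*i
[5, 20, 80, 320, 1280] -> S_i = 5*4^i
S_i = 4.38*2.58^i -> [4.38, 11.3, 29.16, 75.22, 194.07]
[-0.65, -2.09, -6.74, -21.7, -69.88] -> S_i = -0.65*3.22^i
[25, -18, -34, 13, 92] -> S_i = Random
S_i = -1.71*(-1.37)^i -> [-1.71, 2.34, -3.21, 4.4, -6.02]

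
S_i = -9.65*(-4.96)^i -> [-9.65, 47.86, -237.41, 1177.53, -5840.55]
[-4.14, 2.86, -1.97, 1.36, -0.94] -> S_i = -4.14*(-0.69)^i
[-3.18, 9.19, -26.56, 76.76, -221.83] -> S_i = -3.18*(-2.89)^i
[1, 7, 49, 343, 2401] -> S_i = 1*7^i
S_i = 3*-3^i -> [3, -9, 27, -81, 243]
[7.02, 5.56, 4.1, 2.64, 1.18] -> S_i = 7.02 + -1.46*i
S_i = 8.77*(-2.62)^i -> [8.77, -22.98, 60.2, -157.73, 413.24]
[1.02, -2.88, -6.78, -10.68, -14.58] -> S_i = 1.02 + -3.90*i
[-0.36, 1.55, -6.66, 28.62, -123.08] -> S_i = -0.36*(-4.30)^i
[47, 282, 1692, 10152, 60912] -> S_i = 47*6^i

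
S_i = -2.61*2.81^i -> [-2.61, -7.33, -20.61, -57.91, -162.73]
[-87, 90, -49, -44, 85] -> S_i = Random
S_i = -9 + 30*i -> [-9, 21, 51, 81, 111]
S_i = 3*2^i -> [3, 6, 12, 24, 48]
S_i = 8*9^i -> [8, 72, 648, 5832, 52488]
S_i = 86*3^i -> [86, 258, 774, 2322, 6966]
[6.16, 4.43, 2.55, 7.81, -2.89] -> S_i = Random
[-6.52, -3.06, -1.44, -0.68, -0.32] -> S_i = -6.52*0.47^i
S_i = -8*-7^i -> [-8, 56, -392, 2744, -19208]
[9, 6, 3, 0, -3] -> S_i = 9 + -3*i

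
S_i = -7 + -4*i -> [-7, -11, -15, -19, -23]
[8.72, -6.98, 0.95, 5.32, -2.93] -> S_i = Random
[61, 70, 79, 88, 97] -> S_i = 61 + 9*i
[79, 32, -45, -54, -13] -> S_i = Random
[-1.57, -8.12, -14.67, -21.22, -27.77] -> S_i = -1.57 + -6.55*i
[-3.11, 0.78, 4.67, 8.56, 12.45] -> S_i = -3.11 + 3.89*i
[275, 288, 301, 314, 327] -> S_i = 275 + 13*i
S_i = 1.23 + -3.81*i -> [1.23, -2.58, -6.39, -10.2, -14.01]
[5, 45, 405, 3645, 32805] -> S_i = 5*9^i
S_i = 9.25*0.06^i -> [9.25, 0.55, 0.03, 0.0, 0.0]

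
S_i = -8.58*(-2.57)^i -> [-8.58, 22.05, -56.67, 145.64, -374.3]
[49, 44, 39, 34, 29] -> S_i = 49 + -5*i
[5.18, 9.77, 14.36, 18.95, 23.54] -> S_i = 5.18 + 4.59*i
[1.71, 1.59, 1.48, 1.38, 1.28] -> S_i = 1.71*0.93^i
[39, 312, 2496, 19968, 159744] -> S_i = 39*8^i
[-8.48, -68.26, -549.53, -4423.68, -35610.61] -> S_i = -8.48*8.05^i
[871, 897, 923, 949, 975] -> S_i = 871 + 26*i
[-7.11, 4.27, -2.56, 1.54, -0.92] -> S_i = -7.11*(-0.60)^i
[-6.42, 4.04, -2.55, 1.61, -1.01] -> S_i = -6.42*(-0.63)^i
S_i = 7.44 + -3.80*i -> [7.44, 3.64, -0.16, -3.96, -7.76]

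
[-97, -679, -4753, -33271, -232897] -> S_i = -97*7^i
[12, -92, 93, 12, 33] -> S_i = Random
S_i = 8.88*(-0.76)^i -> [8.88, -6.75, 5.13, -3.9, 2.96]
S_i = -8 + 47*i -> [-8, 39, 86, 133, 180]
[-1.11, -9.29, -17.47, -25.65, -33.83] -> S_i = -1.11 + -8.18*i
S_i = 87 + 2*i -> [87, 89, 91, 93, 95]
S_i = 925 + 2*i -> [925, 927, 929, 931, 933]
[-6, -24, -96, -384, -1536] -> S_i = -6*4^i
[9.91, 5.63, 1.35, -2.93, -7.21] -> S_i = 9.91 + -4.28*i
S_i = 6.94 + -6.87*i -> [6.94, 0.07, -6.8, -13.67, -20.54]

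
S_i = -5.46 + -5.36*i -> [-5.46, -10.82, -16.18, -21.54, -26.9]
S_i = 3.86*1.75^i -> [3.86, 6.76, 11.82, 20.69, 36.2]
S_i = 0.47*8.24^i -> [0.47, 3.87, 31.91, 262.95, 2166.74]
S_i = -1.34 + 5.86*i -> [-1.34, 4.52, 10.38, 16.24, 22.1]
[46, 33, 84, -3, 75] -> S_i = Random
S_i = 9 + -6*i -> [9, 3, -3, -9, -15]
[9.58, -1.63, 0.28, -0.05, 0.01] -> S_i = 9.58*(-0.17)^i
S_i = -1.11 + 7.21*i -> [-1.11, 6.1, 13.31, 20.52, 27.73]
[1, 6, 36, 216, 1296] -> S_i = 1*6^i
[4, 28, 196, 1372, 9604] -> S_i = 4*7^i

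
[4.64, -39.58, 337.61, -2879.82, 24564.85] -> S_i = 4.64*(-8.53)^i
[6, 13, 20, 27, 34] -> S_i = 6 + 7*i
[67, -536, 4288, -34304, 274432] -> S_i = 67*-8^i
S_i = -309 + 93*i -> [-309, -216, -123, -30, 63]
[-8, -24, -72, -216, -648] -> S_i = -8*3^i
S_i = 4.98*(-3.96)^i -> [4.98, -19.72, 78.09, -309.25, 1224.64]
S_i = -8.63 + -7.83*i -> [-8.63, -16.46, -24.29, -32.12, -39.95]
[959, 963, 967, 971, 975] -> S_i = 959 + 4*i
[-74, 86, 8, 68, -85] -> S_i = Random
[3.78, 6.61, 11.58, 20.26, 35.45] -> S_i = 3.78*1.75^i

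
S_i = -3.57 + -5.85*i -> [-3.57, -9.42, -15.27, -21.12, -26.97]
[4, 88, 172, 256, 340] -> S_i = 4 + 84*i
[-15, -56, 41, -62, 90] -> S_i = Random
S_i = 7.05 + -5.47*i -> [7.05, 1.58, -3.89, -9.36, -14.83]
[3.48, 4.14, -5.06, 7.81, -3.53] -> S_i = Random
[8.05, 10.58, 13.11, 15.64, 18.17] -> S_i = 8.05 + 2.53*i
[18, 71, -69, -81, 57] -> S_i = Random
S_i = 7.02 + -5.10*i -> [7.02, 1.92, -3.18, -8.28, -13.38]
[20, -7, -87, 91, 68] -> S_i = Random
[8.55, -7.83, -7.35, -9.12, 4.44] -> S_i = Random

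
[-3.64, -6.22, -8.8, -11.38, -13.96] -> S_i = -3.64 + -2.58*i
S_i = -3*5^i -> [-3, -15, -75, -375, -1875]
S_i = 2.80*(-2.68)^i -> [2.8, -7.5, 20.11, -53.9, 144.44]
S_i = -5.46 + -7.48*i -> [-5.46, -12.94, -20.42, -27.9, -35.38]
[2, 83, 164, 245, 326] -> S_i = 2 + 81*i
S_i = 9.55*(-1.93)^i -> [9.55, -18.43, 35.57, -68.66, 132.51]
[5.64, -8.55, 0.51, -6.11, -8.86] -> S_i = Random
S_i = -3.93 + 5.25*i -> [-3.93, 1.32, 6.57, 11.82, 17.07]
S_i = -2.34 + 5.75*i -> [-2.34, 3.41, 9.16, 14.91, 20.66]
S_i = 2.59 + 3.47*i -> [2.59, 6.06, 9.53, 13.0, 16.47]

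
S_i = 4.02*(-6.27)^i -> [4.02, -25.21, 158.04, -990.9, 6212.93]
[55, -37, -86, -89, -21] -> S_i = Random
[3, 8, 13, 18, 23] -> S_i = 3 + 5*i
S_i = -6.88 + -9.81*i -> [-6.88, -16.69, -26.5, -36.31, -46.12]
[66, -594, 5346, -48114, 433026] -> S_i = 66*-9^i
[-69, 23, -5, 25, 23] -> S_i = Random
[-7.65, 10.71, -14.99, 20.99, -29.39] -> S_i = -7.65*(-1.40)^i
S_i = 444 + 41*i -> [444, 485, 526, 567, 608]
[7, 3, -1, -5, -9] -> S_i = 7 + -4*i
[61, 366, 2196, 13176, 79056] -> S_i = 61*6^i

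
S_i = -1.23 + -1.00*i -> [-1.23, -2.23, -3.23, -4.23, -5.23]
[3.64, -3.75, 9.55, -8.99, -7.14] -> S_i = Random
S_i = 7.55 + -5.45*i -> [7.55, 2.1, -3.35, -8.8, -14.25]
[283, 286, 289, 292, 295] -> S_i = 283 + 3*i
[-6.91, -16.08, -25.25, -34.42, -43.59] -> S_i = -6.91 + -9.17*i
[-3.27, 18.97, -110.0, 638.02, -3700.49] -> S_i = -3.27*(-5.80)^i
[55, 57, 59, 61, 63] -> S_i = 55 + 2*i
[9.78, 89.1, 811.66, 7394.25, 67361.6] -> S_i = 9.78*9.11^i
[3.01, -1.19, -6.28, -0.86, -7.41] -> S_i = Random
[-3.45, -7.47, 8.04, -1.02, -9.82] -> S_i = Random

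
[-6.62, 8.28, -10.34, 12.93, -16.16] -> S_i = -6.62*(-1.25)^i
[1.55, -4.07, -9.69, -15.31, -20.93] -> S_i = 1.55 + -5.62*i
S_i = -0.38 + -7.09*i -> [-0.38, -7.47, -14.56, -21.65, -28.74]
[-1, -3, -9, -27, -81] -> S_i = -1*3^i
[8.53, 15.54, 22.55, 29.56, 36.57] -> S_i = 8.53 + 7.01*i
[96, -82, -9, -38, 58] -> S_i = Random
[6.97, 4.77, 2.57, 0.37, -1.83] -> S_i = 6.97 + -2.20*i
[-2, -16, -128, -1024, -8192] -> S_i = -2*8^i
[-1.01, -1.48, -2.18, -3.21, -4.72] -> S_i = -1.01*1.47^i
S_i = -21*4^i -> [-21, -84, -336, -1344, -5376]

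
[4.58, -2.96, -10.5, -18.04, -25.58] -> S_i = 4.58 + -7.54*i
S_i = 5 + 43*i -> [5, 48, 91, 134, 177]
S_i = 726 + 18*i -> [726, 744, 762, 780, 798]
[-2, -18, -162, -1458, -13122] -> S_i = -2*9^i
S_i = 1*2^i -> [1, 2, 4, 8, 16]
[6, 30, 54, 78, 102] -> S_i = 6 + 24*i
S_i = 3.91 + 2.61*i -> [3.91, 6.52, 9.13, 11.74, 14.35]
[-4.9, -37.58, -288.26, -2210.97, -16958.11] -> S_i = -4.90*7.67^i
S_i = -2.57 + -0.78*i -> [-2.57, -3.35, -4.13, -4.91, -5.69]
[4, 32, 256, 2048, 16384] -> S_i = 4*8^i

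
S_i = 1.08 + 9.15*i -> [1.08, 10.23, 19.38, 28.53, 37.68]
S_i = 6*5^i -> [6, 30, 150, 750, 3750]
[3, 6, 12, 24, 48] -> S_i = 3*2^i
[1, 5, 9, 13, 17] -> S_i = 1 + 4*i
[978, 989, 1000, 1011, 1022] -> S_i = 978 + 11*i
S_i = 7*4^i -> [7, 28, 112, 448, 1792]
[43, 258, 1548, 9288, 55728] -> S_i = 43*6^i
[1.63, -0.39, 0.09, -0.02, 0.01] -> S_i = 1.63*(-0.24)^i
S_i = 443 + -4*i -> [443, 439, 435, 431, 427]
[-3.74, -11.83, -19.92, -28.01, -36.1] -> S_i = -3.74 + -8.09*i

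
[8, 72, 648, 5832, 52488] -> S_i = 8*9^i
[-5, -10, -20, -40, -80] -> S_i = -5*2^i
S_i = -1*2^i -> [-1, -2, -4, -8, -16]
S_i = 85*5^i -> [85, 425, 2125, 10625, 53125]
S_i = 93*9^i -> [93, 837, 7533, 67797, 610173]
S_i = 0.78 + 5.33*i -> [0.78, 6.11, 11.44, 16.77, 22.1]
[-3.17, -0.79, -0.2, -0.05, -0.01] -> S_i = -3.17*0.25^i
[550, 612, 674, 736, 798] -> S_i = 550 + 62*i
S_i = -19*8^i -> [-19, -152, -1216, -9728, -77824]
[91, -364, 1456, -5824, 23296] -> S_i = 91*-4^i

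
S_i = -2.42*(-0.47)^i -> [-2.42, 1.14, -0.53, 0.25, -0.12]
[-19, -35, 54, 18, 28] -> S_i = Random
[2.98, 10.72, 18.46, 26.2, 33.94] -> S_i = 2.98 + 7.74*i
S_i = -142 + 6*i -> [-142, -136, -130, -124, -118]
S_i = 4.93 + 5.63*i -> [4.93, 10.56, 16.19, 21.82, 27.45]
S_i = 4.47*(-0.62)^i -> [4.47, -2.77, 1.72, -1.07, 0.66]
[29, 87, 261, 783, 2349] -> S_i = 29*3^i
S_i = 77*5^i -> [77, 385, 1925, 9625, 48125]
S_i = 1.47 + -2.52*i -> [1.47, -1.05, -3.57, -6.09, -8.61]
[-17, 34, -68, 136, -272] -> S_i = -17*-2^i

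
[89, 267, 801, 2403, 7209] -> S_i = 89*3^i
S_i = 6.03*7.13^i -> [6.03, 42.99, 306.55, 2185.68, 15583.87]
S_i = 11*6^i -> [11, 66, 396, 2376, 14256]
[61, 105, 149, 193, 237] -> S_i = 61 + 44*i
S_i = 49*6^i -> [49, 294, 1764, 10584, 63504]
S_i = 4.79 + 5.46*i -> [4.79, 10.25, 15.71, 21.17, 26.63]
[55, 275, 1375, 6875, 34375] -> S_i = 55*5^i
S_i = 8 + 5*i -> [8, 13, 18, 23, 28]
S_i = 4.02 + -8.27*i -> [4.02, -4.25, -12.52, -20.79, -29.06]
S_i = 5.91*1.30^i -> [5.91, 7.68, 9.99, 12.98, 16.88]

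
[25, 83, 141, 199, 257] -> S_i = 25 + 58*i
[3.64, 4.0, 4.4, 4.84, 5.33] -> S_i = 3.64*1.10^i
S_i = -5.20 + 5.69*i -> [-5.2, 0.49, 6.18, 11.87, 17.56]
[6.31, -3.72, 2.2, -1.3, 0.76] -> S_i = 6.31*(-0.59)^i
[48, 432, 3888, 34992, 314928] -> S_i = 48*9^i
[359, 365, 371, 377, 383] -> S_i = 359 + 6*i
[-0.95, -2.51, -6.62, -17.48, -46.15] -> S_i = -0.95*2.64^i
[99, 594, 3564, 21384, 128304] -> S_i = 99*6^i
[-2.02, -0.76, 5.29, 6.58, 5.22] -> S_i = Random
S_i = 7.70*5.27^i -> [7.7, 40.58, 213.85, 1127.0, 5939.27]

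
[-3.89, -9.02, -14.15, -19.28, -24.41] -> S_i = -3.89 + -5.13*i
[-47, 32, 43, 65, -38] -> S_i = Random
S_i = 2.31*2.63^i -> [2.31, 6.08, 15.98, 42.02, 110.52]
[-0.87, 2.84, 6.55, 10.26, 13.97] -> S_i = -0.87 + 3.71*i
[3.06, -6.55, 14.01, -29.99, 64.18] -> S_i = 3.06*(-2.14)^i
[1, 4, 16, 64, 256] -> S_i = 1*4^i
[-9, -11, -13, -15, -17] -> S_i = -9 + -2*i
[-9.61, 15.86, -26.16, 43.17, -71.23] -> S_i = -9.61*(-1.65)^i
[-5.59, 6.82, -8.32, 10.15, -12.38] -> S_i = -5.59*(-1.22)^i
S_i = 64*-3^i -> [64, -192, 576, -1728, 5184]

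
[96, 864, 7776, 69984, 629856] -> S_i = 96*9^i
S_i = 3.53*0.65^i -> [3.53, 2.29, 1.49, 0.97, 0.63]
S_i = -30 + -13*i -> [-30, -43, -56, -69, -82]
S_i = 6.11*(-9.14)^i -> [6.11, -55.85, 510.43, -4665.3, 42640.86]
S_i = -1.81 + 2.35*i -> [-1.81, 0.54, 2.89, 5.24, 7.59]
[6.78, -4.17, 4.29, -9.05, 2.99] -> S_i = Random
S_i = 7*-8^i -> [7, -56, 448, -3584, 28672]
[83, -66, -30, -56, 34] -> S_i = Random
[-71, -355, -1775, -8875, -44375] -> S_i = -71*5^i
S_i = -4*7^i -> [-4, -28, -196, -1372, -9604]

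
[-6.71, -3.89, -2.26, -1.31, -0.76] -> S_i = -6.71*0.58^i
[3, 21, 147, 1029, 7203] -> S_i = 3*7^i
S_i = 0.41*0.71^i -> [0.41, 0.29, 0.21, 0.15, 0.1]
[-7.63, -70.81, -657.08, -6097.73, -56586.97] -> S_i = -7.63*9.28^i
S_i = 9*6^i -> [9, 54, 324, 1944, 11664]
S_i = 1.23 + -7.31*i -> [1.23, -6.08, -13.39, -20.7, -28.01]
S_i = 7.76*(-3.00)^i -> [7.76, -23.28, 69.84, -209.52, 628.56]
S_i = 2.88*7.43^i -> [2.88, 21.4, 158.99, 1181.3, 8777.03]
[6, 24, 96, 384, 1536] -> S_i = 6*4^i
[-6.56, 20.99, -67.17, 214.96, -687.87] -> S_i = -6.56*(-3.20)^i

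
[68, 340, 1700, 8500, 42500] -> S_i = 68*5^i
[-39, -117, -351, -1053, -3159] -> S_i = -39*3^i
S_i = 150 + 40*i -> [150, 190, 230, 270, 310]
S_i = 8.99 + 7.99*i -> [8.99, 16.98, 24.97, 32.96, 40.95]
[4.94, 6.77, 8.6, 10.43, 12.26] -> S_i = 4.94 + 1.83*i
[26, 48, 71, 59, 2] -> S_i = Random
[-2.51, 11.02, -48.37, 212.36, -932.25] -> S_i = -2.51*(-4.39)^i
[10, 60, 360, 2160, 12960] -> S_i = 10*6^i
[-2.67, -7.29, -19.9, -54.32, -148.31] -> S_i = -2.67*2.73^i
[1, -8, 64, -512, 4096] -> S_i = 1*-8^i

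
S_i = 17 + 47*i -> [17, 64, 111, 158, 205]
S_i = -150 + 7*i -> [-150, -143, -136, -129, -122]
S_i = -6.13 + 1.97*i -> [-6.13, -4.16, -2.19, -0.22, 1.75]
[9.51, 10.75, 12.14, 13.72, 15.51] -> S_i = 9.51*1.13^i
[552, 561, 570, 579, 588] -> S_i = 552 + 9*i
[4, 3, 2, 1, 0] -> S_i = 4 + -1*i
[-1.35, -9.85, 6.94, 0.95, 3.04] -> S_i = Random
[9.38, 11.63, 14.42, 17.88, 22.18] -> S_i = 9.38*1.24^i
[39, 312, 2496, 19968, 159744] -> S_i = 39*8^i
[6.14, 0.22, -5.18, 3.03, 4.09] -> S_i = Random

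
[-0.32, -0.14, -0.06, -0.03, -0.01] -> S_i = -0.32*0.44^i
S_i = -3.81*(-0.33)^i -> [-3.81, 1.26, -0.41, 0.14, -0.05]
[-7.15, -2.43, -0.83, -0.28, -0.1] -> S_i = -7.15*0.34^i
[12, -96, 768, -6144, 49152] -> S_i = 12*-8^i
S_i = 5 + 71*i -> [5, 76, 147, 218, 289]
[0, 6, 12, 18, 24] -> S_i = 0 + 6*i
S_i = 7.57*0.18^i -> [7.57, 1.36, 0.25, 0.04, 0.01]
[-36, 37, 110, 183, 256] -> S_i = -36 + 73*i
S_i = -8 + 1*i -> [-8, -7, -6, -5, -4]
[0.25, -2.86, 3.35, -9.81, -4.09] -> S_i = Random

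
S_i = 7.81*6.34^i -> [7.81, 49.52, 313.93, 1990.3, 12618.51]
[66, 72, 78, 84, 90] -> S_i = 66 + 6*i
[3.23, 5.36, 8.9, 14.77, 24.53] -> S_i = 3.23*1.66^i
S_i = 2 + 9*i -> [2, 11, 20, 29, 38]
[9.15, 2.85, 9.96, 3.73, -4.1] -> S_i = Random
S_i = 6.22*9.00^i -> [6.22, 55.98, 503.82, 4534.38, 40809.42]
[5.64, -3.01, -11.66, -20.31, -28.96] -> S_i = 5.64 + -8.65*i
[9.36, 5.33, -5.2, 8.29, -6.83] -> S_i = Random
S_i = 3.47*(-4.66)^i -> [3.47, -16.17, 75.35, -351.15, 1636.34]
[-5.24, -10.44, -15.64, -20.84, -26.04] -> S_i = -5.24 + -5.20*i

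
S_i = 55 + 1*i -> [55, 56, 57, 58, 59]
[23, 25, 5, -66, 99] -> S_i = Random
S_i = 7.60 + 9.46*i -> [7.6, 17.06, 26.52, 35.98, 45.44]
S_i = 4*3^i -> [4, 12, 36, 108, 324]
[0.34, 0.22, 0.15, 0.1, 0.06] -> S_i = 0.34*0.66^i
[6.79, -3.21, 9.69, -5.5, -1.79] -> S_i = Random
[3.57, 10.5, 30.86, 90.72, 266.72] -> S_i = 3.57*2.94^i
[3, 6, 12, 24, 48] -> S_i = 3*2^i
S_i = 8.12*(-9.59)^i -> [8.12, -77.87, 746.78, -7161.63, 68680.03]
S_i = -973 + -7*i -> [-973, -980, -987, -994, -1001]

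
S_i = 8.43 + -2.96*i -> [8.43, 5.47, 2.51, -0.45, -3.41]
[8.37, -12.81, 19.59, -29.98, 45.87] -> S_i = 8.37*(-1.53)^i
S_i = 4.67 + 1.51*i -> [4.67, 6.18, 7.69, 9.2, 10.71]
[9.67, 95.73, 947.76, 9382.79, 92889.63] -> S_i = 9.67*9.90^i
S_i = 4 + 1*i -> [4, 5, 6, 7, 8]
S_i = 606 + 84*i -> [606, 690, 774, 858, 942]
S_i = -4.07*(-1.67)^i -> [-4.07, 6.8, -11.35, 18.96, -31.66]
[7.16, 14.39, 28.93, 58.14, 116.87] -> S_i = 7.16*2.01^i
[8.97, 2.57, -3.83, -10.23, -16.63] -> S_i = 8.97 + -6.40*i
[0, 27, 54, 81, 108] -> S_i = 0 + 27*i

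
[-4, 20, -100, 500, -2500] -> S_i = -4*-5^i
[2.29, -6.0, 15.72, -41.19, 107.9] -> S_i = 2.29*(-2.62)^i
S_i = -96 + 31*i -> [-96, -65, -34, -3, 28]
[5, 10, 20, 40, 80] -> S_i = 5*2^i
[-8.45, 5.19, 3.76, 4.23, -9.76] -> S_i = Random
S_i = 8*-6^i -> [8, -48, 288, -1728, 10368]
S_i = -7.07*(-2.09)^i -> [-7.07, 14.78, -30.88, 64.54, -134.9]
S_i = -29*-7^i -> [-29, 203, -1421, 9947, -69629]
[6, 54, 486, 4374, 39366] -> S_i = 6*9^i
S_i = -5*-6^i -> [-5, 30, -180, 1080, -6480]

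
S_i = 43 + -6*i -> [43, 37, 31, 25, 19]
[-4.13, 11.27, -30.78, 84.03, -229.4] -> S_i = -4.13*(-2.73)^i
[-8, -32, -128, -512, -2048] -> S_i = -8*4^i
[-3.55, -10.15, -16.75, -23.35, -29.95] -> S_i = -3.55 + -6.60*i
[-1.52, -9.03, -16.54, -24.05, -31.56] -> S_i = -1.52 + -7.51*i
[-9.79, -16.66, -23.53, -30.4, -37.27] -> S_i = -9.79 + -6.87*i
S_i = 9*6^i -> [9, 54, 324, 1944, 11664]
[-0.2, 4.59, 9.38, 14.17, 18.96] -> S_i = -0.20 + 4.79*i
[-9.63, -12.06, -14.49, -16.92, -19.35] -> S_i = -9.63 + -2.43*i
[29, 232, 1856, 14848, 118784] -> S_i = 29*8^i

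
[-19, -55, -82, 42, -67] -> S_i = Random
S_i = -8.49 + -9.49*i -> [-8.49, -17.98, -27.47, -36.96, -46.45]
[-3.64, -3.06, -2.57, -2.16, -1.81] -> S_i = -3.64*0.84^i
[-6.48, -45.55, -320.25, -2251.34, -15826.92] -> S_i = -6.48*7.03^i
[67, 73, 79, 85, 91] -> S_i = 67 + 6*i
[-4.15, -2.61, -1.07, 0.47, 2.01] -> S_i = -4.15 + 1.54*i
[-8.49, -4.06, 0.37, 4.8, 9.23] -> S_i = -8.49 + 4.43*i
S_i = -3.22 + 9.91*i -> [-3.22, 6.69, 16.6, 26.51, 36.42]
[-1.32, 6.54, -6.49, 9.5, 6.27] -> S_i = Random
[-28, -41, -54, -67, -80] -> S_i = -28 + -13*i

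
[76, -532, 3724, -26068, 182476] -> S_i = 76*-7^i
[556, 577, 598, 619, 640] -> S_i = 556 + 21*i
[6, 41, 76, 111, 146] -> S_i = 6 + 35*i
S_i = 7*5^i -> [7, 35, 175, 875, 4375]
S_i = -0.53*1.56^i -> [-0.53, -0.83, -1.29, -2.01, -3.14]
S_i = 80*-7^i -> [80, -560, 3920, -27440, 192080]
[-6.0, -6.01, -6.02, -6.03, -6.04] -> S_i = -6.00 + -0.01*i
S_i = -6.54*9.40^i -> [-6.54, -61.48, -577.87, -5432.02, -51060.98]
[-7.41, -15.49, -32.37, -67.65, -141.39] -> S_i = -7.41*2.09^i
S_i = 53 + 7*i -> [53, 60, 67, 74, 81]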